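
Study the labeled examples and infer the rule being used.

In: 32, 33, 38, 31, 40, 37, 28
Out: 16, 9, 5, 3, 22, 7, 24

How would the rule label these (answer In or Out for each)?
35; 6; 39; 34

In, Out, In, In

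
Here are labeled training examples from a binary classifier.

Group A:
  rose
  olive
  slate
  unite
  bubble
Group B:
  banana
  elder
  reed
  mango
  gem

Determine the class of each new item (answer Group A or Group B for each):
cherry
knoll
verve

A rule that fits every label: ends with 'e' — true of each 'Group A' example, false of each 'Group B' one.
Group B: cherry, since ends with 'y'.
Group B: knoll, since ends with 'l'.
Group A: verve, since ends with 'e'.

Group B, Group B, Group A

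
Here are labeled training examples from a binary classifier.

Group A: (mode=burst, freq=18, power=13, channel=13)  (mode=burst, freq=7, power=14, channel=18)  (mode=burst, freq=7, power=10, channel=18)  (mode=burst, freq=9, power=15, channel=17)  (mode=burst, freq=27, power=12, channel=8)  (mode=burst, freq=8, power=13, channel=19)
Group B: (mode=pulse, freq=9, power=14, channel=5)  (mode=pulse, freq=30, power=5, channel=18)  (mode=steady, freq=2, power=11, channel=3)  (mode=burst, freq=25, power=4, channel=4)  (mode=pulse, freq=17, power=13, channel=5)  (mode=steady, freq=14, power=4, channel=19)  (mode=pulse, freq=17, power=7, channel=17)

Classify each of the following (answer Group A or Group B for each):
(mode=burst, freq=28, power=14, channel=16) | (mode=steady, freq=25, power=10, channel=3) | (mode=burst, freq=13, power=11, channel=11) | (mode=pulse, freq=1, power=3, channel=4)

The simplest hypothesis consistent with all the labels is: mode is burst AND power ≥ 5.

Group A, Group B, Group A, Group B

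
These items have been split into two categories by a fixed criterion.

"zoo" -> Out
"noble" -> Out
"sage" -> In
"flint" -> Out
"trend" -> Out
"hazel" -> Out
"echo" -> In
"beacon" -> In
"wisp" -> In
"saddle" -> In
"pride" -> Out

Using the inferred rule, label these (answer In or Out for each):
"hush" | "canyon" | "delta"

All 'In' examples share one property — even length — and every 'Out' example lacks it.
In: "hush", since length 4.
In: "canyon", since length 6.
Out: "delta", since length 5.

In, In, Out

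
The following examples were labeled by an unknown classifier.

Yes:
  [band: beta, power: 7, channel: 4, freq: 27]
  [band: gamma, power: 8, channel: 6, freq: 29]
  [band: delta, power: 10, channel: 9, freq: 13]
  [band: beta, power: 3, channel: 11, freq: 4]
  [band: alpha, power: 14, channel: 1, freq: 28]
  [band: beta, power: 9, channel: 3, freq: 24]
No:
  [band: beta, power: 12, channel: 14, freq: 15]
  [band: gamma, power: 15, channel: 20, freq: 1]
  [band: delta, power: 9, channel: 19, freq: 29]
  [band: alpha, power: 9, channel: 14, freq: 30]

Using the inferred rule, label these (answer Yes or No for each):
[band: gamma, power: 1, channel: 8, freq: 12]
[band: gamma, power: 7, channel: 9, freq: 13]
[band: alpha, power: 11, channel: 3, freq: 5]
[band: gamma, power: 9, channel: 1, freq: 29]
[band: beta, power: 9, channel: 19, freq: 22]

The simplest hypothesis consistent with all the labels is: channel ≤ 11.

Yes, Yes, Yes, Yes, No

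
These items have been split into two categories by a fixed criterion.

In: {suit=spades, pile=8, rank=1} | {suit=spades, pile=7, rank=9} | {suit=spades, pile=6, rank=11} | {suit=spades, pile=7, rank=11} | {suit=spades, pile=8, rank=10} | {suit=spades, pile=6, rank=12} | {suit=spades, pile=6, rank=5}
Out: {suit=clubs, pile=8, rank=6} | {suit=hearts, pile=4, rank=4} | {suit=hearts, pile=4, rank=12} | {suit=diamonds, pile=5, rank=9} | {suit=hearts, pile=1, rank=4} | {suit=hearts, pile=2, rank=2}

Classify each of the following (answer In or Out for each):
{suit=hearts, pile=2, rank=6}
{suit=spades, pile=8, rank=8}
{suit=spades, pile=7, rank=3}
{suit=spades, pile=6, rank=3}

Out, In, In, In

Looking at the examples, the only property every 'In' case has and every 'Out' case lacks is: suit is spades.
{suit=hearts, pile=2, rank=6}: Out (suit is hearts). {suit=spades, pile=8, rank=8}: In (suit is spades). {suit=spades, pile=7, rank=3}: In (suit is spades). {suit=spades, pile=6, rank=3}: In (suit is spades).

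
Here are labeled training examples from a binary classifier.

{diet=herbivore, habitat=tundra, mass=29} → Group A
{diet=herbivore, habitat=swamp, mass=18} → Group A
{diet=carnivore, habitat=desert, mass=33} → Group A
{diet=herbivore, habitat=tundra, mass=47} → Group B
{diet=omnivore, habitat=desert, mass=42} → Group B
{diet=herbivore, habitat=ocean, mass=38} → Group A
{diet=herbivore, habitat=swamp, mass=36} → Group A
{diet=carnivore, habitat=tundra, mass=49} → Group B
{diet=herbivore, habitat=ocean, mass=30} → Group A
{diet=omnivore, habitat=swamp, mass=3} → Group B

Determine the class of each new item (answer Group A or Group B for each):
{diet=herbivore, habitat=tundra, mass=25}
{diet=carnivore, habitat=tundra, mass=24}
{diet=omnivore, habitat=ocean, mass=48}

Group A, Group A, Group B

All 'Group A' examples share one property — mass ≥ 18 AND mass ≤ 38 — and every 'Group B' example lacks it.
{diet=herbivore, habitat=tundra, mass=25}: mass = 25, qualifies → Group A.
{diet=carnivore, habitat=tundra, mass=24}: mass = 24, qualifies → Group A.
{diet=omnivore, habitat=ocean, mass=48}: mass = 48, lacks this property → Group B.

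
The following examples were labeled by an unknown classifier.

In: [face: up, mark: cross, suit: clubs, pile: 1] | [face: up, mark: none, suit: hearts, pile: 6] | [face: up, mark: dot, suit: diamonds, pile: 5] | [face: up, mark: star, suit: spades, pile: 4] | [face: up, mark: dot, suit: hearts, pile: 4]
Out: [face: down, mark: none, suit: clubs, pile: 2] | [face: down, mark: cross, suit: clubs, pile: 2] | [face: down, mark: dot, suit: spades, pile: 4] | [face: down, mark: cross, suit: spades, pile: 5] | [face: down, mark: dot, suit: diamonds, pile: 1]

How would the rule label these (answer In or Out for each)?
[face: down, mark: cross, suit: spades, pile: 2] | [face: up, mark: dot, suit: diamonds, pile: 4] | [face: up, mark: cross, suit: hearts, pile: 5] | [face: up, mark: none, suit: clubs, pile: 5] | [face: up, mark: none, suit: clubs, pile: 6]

Out, In, In, In, In

The simplest hypothesis consistent with all the labels is: face is up.
[face: down, mark: cross, suit: spades, pile: 2] → face is down → Out. [face: up, mark: dot, suit: diamonds, pile: 4] → face is up → In. [face: up, mark: cross, suit: hearts, pile: 5] → face is up → In. [face: up, mark: none, suit: clubs, pile: 5] → face is up → In. [face: up, mark: none, suit: clubs, pile: 6] → face is up → In.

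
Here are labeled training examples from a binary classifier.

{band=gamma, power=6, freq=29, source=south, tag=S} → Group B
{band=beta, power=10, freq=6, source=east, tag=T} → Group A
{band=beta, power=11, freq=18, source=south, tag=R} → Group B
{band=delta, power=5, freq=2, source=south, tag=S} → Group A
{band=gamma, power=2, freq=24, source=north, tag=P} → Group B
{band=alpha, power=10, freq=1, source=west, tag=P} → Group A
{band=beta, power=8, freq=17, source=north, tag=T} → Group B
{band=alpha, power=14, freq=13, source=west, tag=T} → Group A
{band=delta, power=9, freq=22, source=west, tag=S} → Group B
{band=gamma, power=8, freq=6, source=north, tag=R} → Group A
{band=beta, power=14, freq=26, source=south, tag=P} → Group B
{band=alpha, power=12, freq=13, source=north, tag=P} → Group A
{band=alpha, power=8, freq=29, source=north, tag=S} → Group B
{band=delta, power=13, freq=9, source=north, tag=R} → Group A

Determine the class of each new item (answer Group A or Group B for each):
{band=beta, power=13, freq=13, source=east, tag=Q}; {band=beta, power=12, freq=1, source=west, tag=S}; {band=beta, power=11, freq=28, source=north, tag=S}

Group A, Group A, Group B

Rule: freq ≤ 13. This holds for each 'Group A' example and fails for each 'Group B' one.
{band=beta, power=13, freq=13, source=east, tag=Q}: Group A (freq = 13). {band=beta, power=12, freq=1, source=west, tag=S}: Group A (freq = 1). {band=beta, power=11, freq=28, source=north, tag=S}: Group B (freq = 28).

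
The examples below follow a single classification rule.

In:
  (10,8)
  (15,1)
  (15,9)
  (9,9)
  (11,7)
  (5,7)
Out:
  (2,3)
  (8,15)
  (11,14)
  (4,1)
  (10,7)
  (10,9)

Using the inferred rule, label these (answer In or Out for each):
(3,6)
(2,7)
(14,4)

Out, Out, In

The pattern is that an item is 'In' exactly when: sum is even.
(3,6): Out (3+6 = 9).
(2,7): Out (2+7 = 9).
(14,4): In (14+4 = 18).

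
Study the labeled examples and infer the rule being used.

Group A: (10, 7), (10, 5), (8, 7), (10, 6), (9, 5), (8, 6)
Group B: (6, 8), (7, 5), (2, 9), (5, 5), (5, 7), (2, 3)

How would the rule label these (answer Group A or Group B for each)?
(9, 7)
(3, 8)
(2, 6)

All 'Group A' examples share one property — first ≥ 8 — and every 'Group B' example lacks it.
(9, 7): first 9 — satisfies this, so Group A. (3, 8): first 3 — fails this test, so Group B. (2, 6): first 2 — fails this test, so Group B.

Group A, Group B, Group B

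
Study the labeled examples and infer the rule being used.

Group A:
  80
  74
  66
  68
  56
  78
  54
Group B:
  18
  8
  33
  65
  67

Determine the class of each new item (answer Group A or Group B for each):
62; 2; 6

The common property of the 'Group A' items is: even AND at least 33. No 'Group B' item has it.

Group A, Group B, Group B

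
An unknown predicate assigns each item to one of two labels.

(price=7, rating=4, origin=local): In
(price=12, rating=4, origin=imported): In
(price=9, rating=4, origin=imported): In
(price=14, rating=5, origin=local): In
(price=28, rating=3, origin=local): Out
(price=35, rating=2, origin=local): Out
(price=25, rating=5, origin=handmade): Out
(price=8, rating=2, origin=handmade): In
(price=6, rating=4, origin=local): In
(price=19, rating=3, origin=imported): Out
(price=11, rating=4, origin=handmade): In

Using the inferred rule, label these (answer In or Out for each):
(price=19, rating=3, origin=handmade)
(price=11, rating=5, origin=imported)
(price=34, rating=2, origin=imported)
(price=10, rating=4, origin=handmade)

Out, In, Out, In

The classifier is using: price ≤ 14.
(price=19, rating=3, origin=handmade): price = 19 — doesn't match, so Out. (price=11, rating=5, origin=imported): price = 11 — satisfies this, so In. (price=34, rating=2, origin=imported): price = 34 — doesn't match, so Out. (price=10, rating=4, origin=handmade): price = 10 — satisfies this, so In.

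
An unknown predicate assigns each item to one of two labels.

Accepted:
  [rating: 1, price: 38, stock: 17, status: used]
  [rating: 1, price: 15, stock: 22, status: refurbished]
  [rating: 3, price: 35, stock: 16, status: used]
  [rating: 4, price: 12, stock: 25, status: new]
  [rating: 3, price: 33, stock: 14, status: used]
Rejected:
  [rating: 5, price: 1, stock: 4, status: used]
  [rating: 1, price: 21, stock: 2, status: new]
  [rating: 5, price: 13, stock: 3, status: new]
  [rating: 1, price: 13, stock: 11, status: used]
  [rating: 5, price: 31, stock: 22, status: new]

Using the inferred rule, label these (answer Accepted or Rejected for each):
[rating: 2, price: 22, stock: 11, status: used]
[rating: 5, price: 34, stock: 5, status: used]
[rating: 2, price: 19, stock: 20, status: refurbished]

Rejected, Rejected, Accepted

The common property of the 'Accepted' items is: stock ≥ 14 AND rating ≤ 4. No 'Rejected' item has it.
[rating: 2, price: 22, stock: 11, status: used] → stock = 11, rating = 2 → Rejected. [rating: 5, price: 34, stock: 5, status: used] → stock = 5, rating = 5 → Rejected. [rating: 2, price: 19, stock: 20, status: refurbished] → stock = 20, rating = 2 → Accepted.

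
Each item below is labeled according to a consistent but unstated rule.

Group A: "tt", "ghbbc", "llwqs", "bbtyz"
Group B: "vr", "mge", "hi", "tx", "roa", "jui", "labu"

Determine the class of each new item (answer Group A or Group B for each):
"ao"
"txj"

A rule that fits every label: has a double letter — true of each 'Group A' example, false of each 'Group B' one.
"ao": no doubled letter, doesn't match → Group B.
"txj": no doubled letter, doesn't match → Group B.

Group B, Group B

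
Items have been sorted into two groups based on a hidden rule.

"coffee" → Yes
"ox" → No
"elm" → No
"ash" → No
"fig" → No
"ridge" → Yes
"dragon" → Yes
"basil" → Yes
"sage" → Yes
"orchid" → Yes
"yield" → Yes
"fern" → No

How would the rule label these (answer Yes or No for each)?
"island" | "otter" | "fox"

Yes, Yes, No

The simplest hypothesis consistent with all the labels is: has ≥ 2 vowels.
"island" → 2 vowels → Yes. "otter" → 2 vowels → Yes. "fox" → 1 vowel → No.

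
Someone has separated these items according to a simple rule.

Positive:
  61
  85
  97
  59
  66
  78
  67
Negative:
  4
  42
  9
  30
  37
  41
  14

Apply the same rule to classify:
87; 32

The simplest hypothesis consistent with all the labels is: at least 59.

Positive, Negative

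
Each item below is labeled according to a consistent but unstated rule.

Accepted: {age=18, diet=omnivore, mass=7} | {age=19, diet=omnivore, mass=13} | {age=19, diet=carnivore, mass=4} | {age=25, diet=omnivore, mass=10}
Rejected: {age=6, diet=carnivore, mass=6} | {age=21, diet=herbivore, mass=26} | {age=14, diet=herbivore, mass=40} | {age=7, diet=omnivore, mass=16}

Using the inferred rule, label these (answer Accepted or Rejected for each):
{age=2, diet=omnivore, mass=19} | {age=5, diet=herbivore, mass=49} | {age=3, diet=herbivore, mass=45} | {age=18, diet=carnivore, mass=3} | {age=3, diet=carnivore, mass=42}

A rule that fits every label: age ≥ 7 AND mass ≤ 13 — true of each 'Accepted' example, false of each 'Rejected' one.
{age=2, diet=omnivore, mass=19}: age = 2, mass = 19 — does not fit, so Rejected. {age=5, diet=herbivore, mass=49}: age = 5, mass = 49 — does not fit, so Rejected. {age=3, diet=herbivore, mass=45}: age = 3, mass = 45 — does not fit, so Rejected. {age=18, diet=carnivore, mass=3}: age = 18, mass = 3 — satisfies this, so Accepted. {age=3, diet=carnivore, mass=42}: age = 3, mass = 42 — does not fit, so Rejected.

Rejected, Rejected, Rejected, Accepted, Rejected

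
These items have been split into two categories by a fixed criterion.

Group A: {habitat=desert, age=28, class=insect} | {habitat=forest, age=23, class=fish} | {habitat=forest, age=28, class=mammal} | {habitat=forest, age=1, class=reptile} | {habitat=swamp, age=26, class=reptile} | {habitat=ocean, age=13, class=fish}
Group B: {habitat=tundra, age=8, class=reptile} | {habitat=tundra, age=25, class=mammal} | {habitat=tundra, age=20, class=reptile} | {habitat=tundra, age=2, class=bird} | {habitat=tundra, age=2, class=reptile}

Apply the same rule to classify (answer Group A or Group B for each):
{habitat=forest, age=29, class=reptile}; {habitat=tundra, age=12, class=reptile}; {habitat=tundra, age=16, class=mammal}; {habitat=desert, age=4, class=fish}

Group A, Group B, Group B, Group A

A rule that fits every label: habitat is not tundra — true of each 'Group A' example, false of each 'Group B' one.
{habitat=forest, age=29, class=reptile} — habitat is forest, hence Group A.
{habitat=tundra, age=12, class=reptile} — habitat is tundra, hence Group B.
{habitat=tundra, age=16, class=mammal} — habitat is tundra, hence Group B.
{habitat=desert, age=4, class=fish} — habitat is desert, hence Group A.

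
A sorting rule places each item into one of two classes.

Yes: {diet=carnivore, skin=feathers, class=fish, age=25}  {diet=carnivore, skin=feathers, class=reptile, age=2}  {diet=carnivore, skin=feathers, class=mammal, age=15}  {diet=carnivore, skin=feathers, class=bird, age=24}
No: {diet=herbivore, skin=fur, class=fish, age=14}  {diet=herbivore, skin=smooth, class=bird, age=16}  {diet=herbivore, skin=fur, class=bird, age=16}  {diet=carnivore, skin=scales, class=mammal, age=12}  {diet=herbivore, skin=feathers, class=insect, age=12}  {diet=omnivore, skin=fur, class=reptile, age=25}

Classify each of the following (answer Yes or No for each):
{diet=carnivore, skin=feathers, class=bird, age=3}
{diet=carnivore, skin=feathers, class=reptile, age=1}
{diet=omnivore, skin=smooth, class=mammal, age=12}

'Yes' ⟺ skin is feathers AND diet is carnivore.

Yes, Yes, No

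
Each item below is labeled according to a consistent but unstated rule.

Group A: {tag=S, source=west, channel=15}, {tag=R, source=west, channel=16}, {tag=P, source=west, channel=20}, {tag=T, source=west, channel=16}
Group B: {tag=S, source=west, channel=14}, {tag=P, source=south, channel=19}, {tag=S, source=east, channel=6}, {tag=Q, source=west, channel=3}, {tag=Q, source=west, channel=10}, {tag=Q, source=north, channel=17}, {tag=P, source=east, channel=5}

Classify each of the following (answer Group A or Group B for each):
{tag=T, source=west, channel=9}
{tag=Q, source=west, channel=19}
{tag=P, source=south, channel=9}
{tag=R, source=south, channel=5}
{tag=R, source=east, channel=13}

Group B, Group A, Group B, Group B, Group B

The classifier is using: source is west AND channel ≥ 15.
{tag=T, source=west, channel=9} → source is west, channel = 9 → Group B. {tag=Q, source=west, channel=19} → source is west, channel = 19 → Group A. {tag=P, source=south, channel=9} → source is south, channel = 9 → Group B. {tag=R, source=south, channel=5} → source is south, channel = 5 → Group B. {tag=R, source=east, channel=13} → source is east, channel = 13 → Group B.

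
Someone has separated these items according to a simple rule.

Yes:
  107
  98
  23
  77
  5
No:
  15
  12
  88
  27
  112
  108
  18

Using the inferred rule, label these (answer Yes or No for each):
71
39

Yes, No

All 'Yes' examples share one property — ≡ 2 (mod 3) — and every 'No' example lacks it.
71 → 71 mod 3 = 2 → Yes.
39 → 39 mod 3 = 0 → No.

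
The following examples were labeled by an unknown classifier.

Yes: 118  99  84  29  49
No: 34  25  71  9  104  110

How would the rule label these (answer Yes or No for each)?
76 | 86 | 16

Every 'Yes' example satisfies: digit sum ≥ 10. None of the 'No' examples do.
Yes: 76, since digit sum 7+6 = 13. Yes: 86, since digit sum 8+6 = 14. No: 16, since digit sum 1+6 = 7.

Yes, Yes, No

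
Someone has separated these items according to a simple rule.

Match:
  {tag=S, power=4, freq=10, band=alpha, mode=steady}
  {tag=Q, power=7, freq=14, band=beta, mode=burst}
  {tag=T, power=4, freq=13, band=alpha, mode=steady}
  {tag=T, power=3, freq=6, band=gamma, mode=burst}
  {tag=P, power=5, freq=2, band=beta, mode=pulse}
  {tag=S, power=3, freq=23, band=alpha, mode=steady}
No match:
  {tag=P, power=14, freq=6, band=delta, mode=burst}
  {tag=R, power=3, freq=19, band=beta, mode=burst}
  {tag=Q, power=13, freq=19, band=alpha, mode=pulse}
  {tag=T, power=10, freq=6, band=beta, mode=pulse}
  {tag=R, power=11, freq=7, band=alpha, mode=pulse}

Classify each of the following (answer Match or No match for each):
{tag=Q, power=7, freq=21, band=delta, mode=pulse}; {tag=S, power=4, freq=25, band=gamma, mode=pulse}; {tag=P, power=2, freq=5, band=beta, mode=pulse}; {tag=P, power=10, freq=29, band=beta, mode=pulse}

Match, Match, Match, No match

All 'Match' examples share one property — freq ≠ 19 AND power ≤ 7 — and every 'No match' example lacks it.
{tag=Q, power=7, freq=21, band=delta, mode=pulse} — freq = 21, power = 7, hence Match.
{tag=S, power=4, freq=25, band=gamma, mode=pulse} — freq = 25, power = 4, hence Match.
{tag=P, power=2, freq=5, band=beta, mode=pulse} — freq = 5, power = 2, hence Match.
{tag=P, power=10, freq=29, band=beta, mode=pulse} — freq = 29, power = 10, hence No match.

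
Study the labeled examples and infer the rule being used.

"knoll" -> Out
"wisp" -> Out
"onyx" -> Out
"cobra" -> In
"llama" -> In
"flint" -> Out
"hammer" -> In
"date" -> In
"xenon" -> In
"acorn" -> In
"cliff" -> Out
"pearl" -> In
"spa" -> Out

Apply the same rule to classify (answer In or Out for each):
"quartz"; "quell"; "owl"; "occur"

In, In, Out, In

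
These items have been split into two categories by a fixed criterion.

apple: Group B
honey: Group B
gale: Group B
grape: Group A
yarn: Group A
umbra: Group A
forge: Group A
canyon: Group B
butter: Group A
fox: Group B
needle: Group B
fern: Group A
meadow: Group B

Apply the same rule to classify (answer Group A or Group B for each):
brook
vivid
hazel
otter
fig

Group A, Group B, Group B, Group A, Group B

Comparing the two groups points to one rule — contains 'r'.
brook: Group A (has 'r'). vivid: Group B (no 'r'). hazel: Group B (no 'r'). otter: Group A (has 'r'). fig: Group B (no 'r').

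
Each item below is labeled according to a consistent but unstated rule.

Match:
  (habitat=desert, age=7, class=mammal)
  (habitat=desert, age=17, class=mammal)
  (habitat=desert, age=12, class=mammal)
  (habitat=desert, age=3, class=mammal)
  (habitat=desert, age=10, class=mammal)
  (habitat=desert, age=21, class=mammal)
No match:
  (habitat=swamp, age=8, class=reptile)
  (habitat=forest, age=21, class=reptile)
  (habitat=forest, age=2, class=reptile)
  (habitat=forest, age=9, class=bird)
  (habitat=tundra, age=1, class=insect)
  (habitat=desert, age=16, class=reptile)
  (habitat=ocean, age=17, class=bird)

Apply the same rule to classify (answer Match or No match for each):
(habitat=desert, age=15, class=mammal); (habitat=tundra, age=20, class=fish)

The pattern is that an item is 'Match' exactly when: class is mammal.
Match: (habitat=desert, age=15, class=mammal), since class is mammal.
No match: (habitat=tundra, age=20, class=fish), since class is fish.

Match, No match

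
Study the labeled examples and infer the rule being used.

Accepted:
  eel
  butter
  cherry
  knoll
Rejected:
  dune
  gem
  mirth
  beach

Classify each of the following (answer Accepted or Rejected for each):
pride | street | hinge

Rejected, Accepted, Rejected

Rule: has a double letter. This holds for each 'Accepted' example and fails for each 'Rejected' one.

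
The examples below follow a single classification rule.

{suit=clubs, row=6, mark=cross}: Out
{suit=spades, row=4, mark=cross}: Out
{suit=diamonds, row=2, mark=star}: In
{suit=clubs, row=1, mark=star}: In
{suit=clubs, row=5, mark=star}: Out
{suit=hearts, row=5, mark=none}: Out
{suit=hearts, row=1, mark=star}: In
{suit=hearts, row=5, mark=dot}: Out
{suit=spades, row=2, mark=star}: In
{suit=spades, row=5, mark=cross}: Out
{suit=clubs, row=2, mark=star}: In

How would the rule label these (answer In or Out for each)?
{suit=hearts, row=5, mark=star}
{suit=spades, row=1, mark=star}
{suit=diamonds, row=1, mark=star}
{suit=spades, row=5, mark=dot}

The pattern is that an item is 'In' exactly when: row ≤ 2.

Out, In, In, Out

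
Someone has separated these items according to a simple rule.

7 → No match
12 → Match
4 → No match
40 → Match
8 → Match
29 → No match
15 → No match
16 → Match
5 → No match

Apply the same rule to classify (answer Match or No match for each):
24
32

Match, Match

The distinguishing property — even AND at least 5 — holds for all the 'Match' cases and none of the 'No match' cases.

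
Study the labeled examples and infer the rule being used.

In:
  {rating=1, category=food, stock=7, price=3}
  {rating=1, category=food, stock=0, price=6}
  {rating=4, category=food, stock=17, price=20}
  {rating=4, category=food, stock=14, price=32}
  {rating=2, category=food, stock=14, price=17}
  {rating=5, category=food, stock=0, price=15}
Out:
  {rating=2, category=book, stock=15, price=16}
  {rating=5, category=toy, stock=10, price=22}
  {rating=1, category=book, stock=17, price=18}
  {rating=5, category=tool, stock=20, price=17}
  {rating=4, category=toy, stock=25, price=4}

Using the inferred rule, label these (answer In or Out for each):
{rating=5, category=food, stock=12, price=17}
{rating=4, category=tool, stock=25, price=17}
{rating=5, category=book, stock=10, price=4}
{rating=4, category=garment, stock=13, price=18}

In, Out, Out, Out

The simplest hypothesis consistent with all the labels is: category is food.
In: {rating=5, category=food, stock=12, price=17}, since category is food. Out: {rating=4, category=tool, stock=25, price=17}, since category is tool. Out: {rating=5, category=book, stock=10, price=4}, since category is book. Out: {rating=4, category=garment, stock=13, price=18}, since category is garment.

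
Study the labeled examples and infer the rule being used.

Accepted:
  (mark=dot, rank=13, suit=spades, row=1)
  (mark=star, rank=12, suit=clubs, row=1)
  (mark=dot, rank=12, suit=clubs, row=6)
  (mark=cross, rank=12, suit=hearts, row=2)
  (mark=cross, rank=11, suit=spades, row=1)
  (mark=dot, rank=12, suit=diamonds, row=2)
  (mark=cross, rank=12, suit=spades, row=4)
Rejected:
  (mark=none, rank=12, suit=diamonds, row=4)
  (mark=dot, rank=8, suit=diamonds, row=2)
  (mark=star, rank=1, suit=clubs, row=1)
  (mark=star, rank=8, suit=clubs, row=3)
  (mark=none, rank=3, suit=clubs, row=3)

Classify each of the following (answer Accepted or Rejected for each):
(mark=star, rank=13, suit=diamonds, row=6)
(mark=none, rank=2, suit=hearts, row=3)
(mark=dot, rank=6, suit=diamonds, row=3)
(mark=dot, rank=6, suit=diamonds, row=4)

Accepted, Rejected, Rejected, Rejected

Every 'Accepted' example satisfies: mark is not none AND rank ≥ 11. None of the 'Rejected' examples do.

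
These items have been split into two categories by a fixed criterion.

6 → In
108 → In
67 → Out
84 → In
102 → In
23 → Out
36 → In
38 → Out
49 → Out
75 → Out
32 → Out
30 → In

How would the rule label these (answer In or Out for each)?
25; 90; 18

Out, In, In

Rule: multiple of 6. This holds for each 'In' example and fails for each 'Out' one.
25 — 25 = 6·4 + 1, hence Out. 90 — 90 = 6·15, hence In. 18 — 18 = 6·3, hence In.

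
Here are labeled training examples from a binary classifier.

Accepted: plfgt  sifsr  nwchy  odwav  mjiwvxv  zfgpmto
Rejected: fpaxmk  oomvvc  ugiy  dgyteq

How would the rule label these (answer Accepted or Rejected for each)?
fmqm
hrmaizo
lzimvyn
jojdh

Rejected, Accepted, Accepted, Accepted

All 'Accepted' examples share one property — odd length — and every 'Rejected' example lacks it.
fmqm → length 4 → Rejected. hrmaizo → length 7 → Accepted. lzimvyn → length 7 → Accepted. jojdh → length 5 → Accepted.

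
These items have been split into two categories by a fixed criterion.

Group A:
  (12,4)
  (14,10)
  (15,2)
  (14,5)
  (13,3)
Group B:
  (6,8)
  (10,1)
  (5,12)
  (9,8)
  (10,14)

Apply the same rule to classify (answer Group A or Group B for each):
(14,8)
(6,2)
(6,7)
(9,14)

The classifier is using: first ≥ 12.
(14,8): first 14, passes → Group A.
(6,2): first 6, doesn't qualify → Group B.
(6,7): first 6, doesn't qualify → Group B.
(9,14): first 9, doesn't qualify → Group B.

Group A, Group B, Group B, Group B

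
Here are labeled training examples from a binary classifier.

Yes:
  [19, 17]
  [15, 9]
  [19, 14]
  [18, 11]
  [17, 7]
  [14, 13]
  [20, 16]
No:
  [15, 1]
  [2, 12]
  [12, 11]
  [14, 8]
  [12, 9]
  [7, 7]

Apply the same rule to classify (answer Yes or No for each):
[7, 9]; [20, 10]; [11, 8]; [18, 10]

No, Yes, No, Yes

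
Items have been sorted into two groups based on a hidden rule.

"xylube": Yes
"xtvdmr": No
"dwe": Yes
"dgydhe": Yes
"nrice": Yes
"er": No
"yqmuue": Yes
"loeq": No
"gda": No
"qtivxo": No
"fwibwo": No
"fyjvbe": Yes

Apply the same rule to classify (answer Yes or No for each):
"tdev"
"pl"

No, No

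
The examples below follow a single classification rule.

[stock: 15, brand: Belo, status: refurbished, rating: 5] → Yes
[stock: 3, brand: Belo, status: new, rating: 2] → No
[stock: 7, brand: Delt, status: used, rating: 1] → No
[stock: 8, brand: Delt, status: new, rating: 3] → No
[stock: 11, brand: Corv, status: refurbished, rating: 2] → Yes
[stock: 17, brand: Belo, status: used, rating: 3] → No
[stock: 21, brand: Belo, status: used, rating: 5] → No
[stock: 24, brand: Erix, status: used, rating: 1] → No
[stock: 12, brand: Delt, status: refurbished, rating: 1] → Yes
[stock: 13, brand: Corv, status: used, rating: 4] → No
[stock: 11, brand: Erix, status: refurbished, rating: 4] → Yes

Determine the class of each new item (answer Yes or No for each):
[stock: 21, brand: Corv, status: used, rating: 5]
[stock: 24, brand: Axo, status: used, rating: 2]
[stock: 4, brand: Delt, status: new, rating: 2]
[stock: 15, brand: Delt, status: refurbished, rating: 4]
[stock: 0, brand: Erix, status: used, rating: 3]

No, No, No, Yes, No

The classifier is using: status is refurbished.
[stock: 21, brand: Corv, status: used, rating: 5]: status is used — fails the rule, so No. [stock: 24, brand: Axo, status: used, rating: 2]: status is used — fails the rule, so No. [stock: 4, brand: Delt, status: new, rating: 2]: status is new — fails the rule, so No. [stock: 15, brand: Delt, status: refurbished, rating: 4]: status is refurbished — checks out, so Yes. [stock: 0, brand: Erix, status: used, rating: 3]: status is used — fails the rule, so No.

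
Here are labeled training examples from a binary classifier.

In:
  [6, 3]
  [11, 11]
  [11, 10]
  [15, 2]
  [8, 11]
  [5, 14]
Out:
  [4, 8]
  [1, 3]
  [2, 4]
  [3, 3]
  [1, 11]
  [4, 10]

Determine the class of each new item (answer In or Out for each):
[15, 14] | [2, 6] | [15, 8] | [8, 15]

In, Out, In, In

'In' ⟺ first ≥ 5.
[15, 14]: first 15, checks out → In. [2, 6]: first 2, doesn't match → Out. [15, 8]: first 15, checks out → In. [8, 15]: first 8, checks out → In.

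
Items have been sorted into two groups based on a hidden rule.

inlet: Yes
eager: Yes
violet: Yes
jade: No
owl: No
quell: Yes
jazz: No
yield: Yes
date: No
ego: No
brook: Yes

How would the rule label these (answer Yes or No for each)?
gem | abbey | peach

No, Yes, Yes

The classifier is using: length ≥ 5.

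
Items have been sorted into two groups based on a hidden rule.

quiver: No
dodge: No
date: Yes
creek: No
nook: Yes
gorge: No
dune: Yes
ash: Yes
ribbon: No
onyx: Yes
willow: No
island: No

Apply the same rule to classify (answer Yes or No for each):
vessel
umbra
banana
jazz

Rule: length ≤ 4. This holds for each 'Yes' example and fails for each 'No' one.
vessel — length 6, hence No. umbra — length 5, hence No. banana — length 6, hence No. jazz — length 4, hence Yes.

No, No, No, Yes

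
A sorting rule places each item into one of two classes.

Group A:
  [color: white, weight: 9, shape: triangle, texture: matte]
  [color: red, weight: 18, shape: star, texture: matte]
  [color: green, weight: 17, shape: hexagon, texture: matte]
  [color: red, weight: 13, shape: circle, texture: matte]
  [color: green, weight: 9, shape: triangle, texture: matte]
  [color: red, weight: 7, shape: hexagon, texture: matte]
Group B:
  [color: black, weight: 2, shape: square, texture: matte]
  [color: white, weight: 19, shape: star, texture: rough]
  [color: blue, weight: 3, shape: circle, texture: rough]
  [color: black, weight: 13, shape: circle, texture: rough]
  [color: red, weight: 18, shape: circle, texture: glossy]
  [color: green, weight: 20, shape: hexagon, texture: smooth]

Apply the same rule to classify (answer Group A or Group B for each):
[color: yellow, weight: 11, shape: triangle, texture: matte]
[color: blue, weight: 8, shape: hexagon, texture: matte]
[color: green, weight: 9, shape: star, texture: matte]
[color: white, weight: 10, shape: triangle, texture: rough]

Group A, Group A, Group A, Group B

The rule appears to be: texture is matte AND weight ≥ 3.
[color: yellow, weight: 11, shape: triangle, texture: matte] → texture is matte, weight = 11 → Group A. [color: blue, weight: 8, shape: hexagon, texture: matte] → texture is matte, weight = 8 → Group A. [color: green, weight: 9, shape: star, texture: matte] → texture is matte, weight = 9 → Group A. [color: white, weight: 10, shape: triangle, texture: rough] → texture is rough, weight = 10 → Group B.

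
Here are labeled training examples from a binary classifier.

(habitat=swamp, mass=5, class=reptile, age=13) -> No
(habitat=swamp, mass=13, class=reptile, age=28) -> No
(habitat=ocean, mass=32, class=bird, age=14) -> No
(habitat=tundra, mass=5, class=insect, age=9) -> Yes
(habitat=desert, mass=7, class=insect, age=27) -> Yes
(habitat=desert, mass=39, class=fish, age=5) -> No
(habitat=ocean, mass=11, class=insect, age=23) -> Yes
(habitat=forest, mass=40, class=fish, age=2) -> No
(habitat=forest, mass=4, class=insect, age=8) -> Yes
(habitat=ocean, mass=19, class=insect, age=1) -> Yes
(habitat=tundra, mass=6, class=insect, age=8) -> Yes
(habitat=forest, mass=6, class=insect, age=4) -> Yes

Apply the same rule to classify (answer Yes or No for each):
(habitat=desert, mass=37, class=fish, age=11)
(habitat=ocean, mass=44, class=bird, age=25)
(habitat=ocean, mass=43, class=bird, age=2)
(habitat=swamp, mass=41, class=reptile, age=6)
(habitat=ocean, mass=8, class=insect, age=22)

A rule that fits every label: class is insect — true of each 'Yes' example, false of each 'No' one.
No: (habitat=desert, mass=37, class=fish, age=11), since class is fish.
No: (habitat=ocean, mass=44, class=bird, age=25), since class is bird.
No: (habitat=ocean, mass=43, class=bird, age=2), since class is bird.
No: (habitat=swamp, mass=41, class=reptile, age=6), since class is reptile.
Yes: (habitat=ocean, mass=8, class=insect, age=22), since class is insect.

No, No, No, No, Yes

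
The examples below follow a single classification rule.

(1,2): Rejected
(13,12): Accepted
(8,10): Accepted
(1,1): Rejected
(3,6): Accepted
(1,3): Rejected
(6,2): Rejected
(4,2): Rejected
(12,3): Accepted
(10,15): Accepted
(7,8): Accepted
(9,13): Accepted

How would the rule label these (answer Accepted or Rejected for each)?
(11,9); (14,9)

'Accepted' ⟺ sum ≥ 9.
Accepted: (11,9), since 11+9 = 20. Accepted: (14,9), since 14+9 = 23.

Accepted, Accepted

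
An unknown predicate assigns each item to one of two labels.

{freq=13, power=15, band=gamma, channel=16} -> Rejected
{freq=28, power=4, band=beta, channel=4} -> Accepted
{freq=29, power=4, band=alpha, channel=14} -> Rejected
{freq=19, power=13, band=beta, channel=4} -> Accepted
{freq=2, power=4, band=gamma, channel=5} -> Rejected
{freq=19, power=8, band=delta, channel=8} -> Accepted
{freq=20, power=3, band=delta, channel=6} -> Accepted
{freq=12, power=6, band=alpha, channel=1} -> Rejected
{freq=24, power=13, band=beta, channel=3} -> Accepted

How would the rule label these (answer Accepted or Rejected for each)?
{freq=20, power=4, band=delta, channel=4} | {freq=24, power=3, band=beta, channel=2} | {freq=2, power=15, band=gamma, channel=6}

'Accepted' ⟺ band is beta OR band is delta.

Accepted, Accepted, Rejected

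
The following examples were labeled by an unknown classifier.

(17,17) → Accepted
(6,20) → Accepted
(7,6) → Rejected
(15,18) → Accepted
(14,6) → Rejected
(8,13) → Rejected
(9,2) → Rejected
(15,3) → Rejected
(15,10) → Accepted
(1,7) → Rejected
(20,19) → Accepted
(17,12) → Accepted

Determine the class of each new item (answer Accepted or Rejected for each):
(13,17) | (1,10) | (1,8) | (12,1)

Rule: sum ≥ 25. This holds for each 'Accepted' example and fails for each 'Rejected' one.
Accepted: (13,17), since 13+17 = 30.
Rejected: (1,10), since 1+10 = 11.
Rejected: (1,8), since 1+8 = 9.
Rejected: (12,1), since 12+1 = 13.

Accepted, Rejected, Rejected, Rejected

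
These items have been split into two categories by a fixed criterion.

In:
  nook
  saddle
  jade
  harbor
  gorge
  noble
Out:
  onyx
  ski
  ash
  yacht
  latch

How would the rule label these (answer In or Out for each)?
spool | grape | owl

In, In, Out

The simplest hypothesis consistent with all the labels is: has ≥ 2 vowels.
spool — 2 vowels, hence In.
grape — 2 vowels, hence In.
owl — 1 vowel, hence Out.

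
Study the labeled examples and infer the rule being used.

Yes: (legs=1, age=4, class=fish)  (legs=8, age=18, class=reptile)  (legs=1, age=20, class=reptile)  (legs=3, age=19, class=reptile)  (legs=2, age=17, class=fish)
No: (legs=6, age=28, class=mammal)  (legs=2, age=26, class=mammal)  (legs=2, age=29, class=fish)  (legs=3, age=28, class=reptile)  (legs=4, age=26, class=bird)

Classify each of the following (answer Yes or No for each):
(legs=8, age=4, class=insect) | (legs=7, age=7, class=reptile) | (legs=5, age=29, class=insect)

Yes, Yes, No

Rule: age ≤ 20. This holds for each 'Yes' example and fails for each 'No' one.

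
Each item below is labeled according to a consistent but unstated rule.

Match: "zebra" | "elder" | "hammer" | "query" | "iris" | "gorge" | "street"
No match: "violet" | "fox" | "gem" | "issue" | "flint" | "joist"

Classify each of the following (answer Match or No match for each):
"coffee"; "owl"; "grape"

No match, No match, Match

All 'Match' examples share one property — contains 'r' — and every 'No match' example lacks it.
No match: "coffee", since no 'r'. No match: "owl", since no 'r'. Match: "grape", since has 'r'.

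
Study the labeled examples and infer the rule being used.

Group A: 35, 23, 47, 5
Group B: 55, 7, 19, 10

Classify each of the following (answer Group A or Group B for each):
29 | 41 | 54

Group A, Group A, Group B

The classifier is using: ≡ 2 (mod 3).
29: Group A (29 mod 3 = 2). 41: Group A (41 mod 3 = 2). 54: Group B (54 mod 3 = 0).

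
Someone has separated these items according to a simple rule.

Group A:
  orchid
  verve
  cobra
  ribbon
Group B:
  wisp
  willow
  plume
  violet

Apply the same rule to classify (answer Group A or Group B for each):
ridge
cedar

Group A, Group A

The rule appears to be: contains 'r'.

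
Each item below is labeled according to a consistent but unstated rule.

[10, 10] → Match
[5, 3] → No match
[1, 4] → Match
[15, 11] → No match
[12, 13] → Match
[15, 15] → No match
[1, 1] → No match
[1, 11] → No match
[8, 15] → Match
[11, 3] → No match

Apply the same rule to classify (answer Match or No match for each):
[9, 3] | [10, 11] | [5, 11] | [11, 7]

No match, Match, No match, No match

Every 'Match' example satisfies: product is even. None of the 'No match' examples do.
[9, 3] → 9·3 = 27 → No match.
[10, 11] → 10·11 = 110 → Match.
[5, 11] → 5·11 = 55 → No match.
[11, 7] → 11·7 = 77 → No match.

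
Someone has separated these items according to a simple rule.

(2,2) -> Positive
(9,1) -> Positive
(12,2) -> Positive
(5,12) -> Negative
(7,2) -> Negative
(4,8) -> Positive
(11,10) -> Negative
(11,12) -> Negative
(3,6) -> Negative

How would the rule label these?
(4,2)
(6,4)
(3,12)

Positive, Positive, Negative

The common property of the 'Positive' items is: sum is even. No 'Negative' item has it.
(4,2): 4+2 = 6, satisfies this → Positive.
(6,4): 6+4 = 10, satisfies this → Positive.
(3,12): 3+12 = 15, does not satisfy this → Negative.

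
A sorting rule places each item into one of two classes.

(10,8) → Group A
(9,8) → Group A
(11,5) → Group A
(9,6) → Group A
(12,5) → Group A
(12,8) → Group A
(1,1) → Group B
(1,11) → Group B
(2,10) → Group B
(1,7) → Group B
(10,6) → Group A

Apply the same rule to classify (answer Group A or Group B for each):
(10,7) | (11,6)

Group A, Group A

A rule that fits every label: first > second — true of each 'Group A' example, false of each 'Group B' one.
(10,7): 10 > 7, has this property → Group A.
(11,6): 11 > 6, has this property → Group A.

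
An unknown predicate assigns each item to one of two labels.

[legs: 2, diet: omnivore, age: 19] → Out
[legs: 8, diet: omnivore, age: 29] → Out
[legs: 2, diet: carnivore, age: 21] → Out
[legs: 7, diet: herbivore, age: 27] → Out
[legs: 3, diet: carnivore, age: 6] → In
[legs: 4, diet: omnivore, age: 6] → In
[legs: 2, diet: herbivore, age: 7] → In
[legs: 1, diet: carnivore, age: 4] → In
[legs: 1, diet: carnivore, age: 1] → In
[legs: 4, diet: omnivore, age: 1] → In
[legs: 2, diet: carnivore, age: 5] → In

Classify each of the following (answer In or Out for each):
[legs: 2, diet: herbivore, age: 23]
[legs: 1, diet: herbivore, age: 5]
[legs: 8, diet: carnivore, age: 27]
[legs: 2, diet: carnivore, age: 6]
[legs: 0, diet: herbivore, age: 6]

Out, In, Out, In, In

The pattern is that an item is 'In' exactly when: age ≤ 7.
[legs: 2, diet: herbivore, age: 23] → age = 23 → Out.
[legs: 1, diet: herbivore, age: 5] → age = 5 → In.
[legs: 8, diet: carnivore, age: 27] → age = 27 → Out.
[legs: 2, diet: carnivore, age: 6] → age = 6 → In.
[legs: 0, diet: herbivore, age: 6] → age = 6 → In.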